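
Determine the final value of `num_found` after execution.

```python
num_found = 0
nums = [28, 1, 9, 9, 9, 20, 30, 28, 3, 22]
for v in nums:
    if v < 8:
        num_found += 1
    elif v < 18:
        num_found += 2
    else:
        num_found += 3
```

Let's trace through this code step by step.

Initialize: num_found = 0
Initialize: nums = [28, 1, 9, 9, 9, 20, 30, 28, 3, 22]
Entering loop: for v in nums:

After execution: num_found = 23
23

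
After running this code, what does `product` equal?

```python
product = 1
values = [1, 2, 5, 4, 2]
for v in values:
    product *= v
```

Let's trace through this code step by step.

Initialize: product = 1
Initialize: values = [1, 2, 5, 4, 2]
Entering loop: for v in values:

After execution: product = 80
80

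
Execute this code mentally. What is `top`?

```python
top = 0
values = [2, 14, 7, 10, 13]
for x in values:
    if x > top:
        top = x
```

Let's trace through this code step by step.

Initialize: top = 0
Initialize: values = [2, 14, 7, 10, 13]
Entering loop: for x in values:

After execution: top = 14
14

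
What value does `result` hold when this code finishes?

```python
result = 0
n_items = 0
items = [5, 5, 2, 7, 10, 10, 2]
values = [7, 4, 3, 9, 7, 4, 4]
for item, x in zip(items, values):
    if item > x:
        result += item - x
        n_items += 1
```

Let's trace through this code step by step.

Initialize: result = 0
Initialize: n_items = 0
Initialize: items = [5, 5, 2, 7, 10, 10, 2]
Initialize: values = [7, 4, 3, 9, 7, 4, 4]
Entering loop: for item, x in zip(items, values):

After execution: result = 10
10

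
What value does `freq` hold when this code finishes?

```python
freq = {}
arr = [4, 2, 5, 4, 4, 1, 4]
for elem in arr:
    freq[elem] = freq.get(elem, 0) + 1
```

Let's trace through this code step by step.

Initialize: freq = {}
Initialize: arr = [4, 2, 5, 4, 4, 1, 4]
Entering loop: for elem in arr:

After execution: freq = {4: 4, 2: 1, 5: 1, 1: 1}
{4: 4, 2: 1, 5: 1, 1: 1}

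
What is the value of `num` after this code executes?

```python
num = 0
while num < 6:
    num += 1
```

Let's trace through this code step by step.

Initialize: num = 0
Entering loop: while num < 6:

After execution: num = 6
6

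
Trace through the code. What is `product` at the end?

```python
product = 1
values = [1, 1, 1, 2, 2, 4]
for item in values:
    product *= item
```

Let's trace through this code step by step.

Initialize: product = 1
Initialize: values = [1, 1, 1, 2, 2, 4]
Entering loop: for item in values:

After execution: product = 16
16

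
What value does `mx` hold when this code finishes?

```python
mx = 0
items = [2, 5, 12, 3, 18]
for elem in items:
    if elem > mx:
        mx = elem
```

Let's trace through this code step by step.

Initialize: mx = 0
Initialize: items = [2, 5, 12, 3, 18]
Entering loop: for elem in items:

After execution: mx = 18
18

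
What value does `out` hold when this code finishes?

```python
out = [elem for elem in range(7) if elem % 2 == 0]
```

Let's trace through this code step by step.

Initialize: out = [elem for elem in range(7) if elem % 2 == 0]

After execution: out = [0, 2, 4, 6]
[0, 2, 4, 6]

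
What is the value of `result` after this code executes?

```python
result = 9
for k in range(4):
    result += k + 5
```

Let's trace through this code step by step.

Initialize: result = 9
Entering loop: for k in range(4):

After execution: result = 35
35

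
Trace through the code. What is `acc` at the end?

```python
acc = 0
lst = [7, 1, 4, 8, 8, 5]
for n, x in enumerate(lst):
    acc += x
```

Let's trace through this code step by step.

Initialize: acc = 0
Initialize: lst = [7, 1, 4, 8, 8, 5]
Entering loop: for n, x in enumerate(lst):

After execution: acc = 33
33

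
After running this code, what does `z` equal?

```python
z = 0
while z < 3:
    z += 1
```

Let's trace through this code step by step.

Initialize: z = 0
Entering loop: while z < 3:

After execution: z = 3
3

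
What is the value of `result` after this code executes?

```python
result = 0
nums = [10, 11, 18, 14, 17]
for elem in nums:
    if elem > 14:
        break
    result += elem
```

Let's trace through this code step by step.

Initialize: result = 0
Initialize: nums = [10, 11, 18, 14, 17]
Entering loop: for elem in nums:

After execution: result = 21
21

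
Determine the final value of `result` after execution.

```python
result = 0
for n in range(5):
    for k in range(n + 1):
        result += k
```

Let's trace through this code step by step.

Initialize: result = 0
Entering loop: for n in range(5):

After execution: result = 20
20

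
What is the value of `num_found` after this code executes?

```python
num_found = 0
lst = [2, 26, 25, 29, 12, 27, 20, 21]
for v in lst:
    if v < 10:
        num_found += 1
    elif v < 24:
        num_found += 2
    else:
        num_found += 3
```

Let's trace through this code step by step.

Initialize: num_found = 0
Initialize: lst = [2, 26, 25, 29, 12, 27, 20, 21]
Entering loop: for v in lst:

After execution: num_found = 19
19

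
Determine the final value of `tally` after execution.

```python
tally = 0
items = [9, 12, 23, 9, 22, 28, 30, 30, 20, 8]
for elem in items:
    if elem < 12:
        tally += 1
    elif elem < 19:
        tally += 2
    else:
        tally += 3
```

Let's trace through this code step by step.

Initialize: tally = 0
Initialize: items = [9, 12, 23, 9, 22, 28, 30, 30, 20, 8]
Entering loop: for elem in items:

After execution: tally = 23
23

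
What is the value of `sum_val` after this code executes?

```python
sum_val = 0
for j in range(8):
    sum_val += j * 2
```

Let's trace through this code step by step.

Initialize: sum_val = 0
Entering loop: for j in range(8):

After execution: sum_val = 56
56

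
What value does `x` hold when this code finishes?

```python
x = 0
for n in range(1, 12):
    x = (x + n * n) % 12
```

Let's trace through this code step by step.

Initialize: x = 0
Entering loop: for n in range(1, 12):

After execution: x = 2
2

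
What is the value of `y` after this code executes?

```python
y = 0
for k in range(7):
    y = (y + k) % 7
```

Let's trace through this code step by step.

Initialize: y = 0
Entering loop: for k in range(7):

After execution: y = 0
0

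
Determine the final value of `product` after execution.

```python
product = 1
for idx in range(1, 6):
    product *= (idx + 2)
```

Let's trace through this code step by step.

Initialize: product = 1
Entering loop: for idx in range(1, 6):

After execution: product = 2520
2520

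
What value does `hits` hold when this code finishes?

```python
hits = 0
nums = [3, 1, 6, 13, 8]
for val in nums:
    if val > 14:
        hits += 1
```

Let's trace through this code step by step.

Initialize: hits = 0
Initialize: nums = [3, 1, 6, 13, 8]
Entering loop: for val in nums:

After execution: hits = 0
0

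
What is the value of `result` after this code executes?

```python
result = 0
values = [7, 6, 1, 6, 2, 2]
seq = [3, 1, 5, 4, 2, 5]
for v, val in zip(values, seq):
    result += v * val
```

Let's trace through this code step by step.

Initialize: result = 0
Initialize: values = [7, 6, 1, 6, 2, 2]
Initialize: seq = [3, 1, 5, 4, 2, 5]
Entering loop: for v, val in zip(values, seq):

After execution: result = 70
70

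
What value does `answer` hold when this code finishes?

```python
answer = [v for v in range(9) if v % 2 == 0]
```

Let's trace through this code step by step.

Initialize: answer = [v for v in range(9) if v % 2 == 0]

After execution: answer = [0, 2, 4, 6, 8]
[0, 2, 4, 6, 8]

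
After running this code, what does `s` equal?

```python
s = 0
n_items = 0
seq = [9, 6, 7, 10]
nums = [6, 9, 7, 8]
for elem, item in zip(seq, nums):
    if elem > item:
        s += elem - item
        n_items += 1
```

Let's trace through this code step by step.

Initialize: s = 0
Initialize: n_items = 0
Initialize: seq = [9, 6, 7, 10]
Initialize: nums = [6, 9, 7, 8]
Entering loop: for elem, item in zip(seq, nums):

After execution: s = 5
5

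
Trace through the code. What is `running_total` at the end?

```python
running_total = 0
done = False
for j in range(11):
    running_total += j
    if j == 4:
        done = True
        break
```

Let's trace through this code step by step.

Initialize: running_total = 0
Initialize: done = False
Entering loop: for j in range(11):

After execution: running_total = 10
10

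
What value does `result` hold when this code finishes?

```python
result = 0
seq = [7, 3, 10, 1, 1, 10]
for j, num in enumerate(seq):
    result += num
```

Let's trace through this code step by step.

Initialize: result = 0
Initialize: seq = [7, 3, 10, 1, 1, 10]
Entering loop: for j, num in enumerate(seq):

After execution: result = 32
32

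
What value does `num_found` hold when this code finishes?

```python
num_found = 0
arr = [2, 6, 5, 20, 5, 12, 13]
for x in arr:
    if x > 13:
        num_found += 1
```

Let's trace through this code step by step.

Initialize: num_found = 0
Initialize: arr = [2, 6, 5, 20, 5, 12, 13]
Entering loop: for x in arr:

After execution: num_found = 1
1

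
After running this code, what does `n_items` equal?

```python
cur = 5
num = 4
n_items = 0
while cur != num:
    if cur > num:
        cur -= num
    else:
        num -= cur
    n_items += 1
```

Let's trace through this code step by step.

Initialize: cur = 5
Initialize: num = 4
Initialize: n_items = 0
Entering loop: while cur != num:

After execution: n_items = 4
4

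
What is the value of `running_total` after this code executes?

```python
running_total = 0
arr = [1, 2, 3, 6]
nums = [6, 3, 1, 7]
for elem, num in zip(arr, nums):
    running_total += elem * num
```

Let's trace through this code step by step.

Initialize: running_total = 0
Initialize: arr = [1, 2, 3, 6]
Initialize: nums = [6, 3, 1, 7]
Entering loop: for elem, num in zip(arr, nums):

After execution: running_total = 57
57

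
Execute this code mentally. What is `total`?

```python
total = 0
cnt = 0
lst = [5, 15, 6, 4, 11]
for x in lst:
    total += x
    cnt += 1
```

Let's trace through this code step by step.

Initialize: total = 0
Initialize: cnt = 0
Initialize: lst = [5, 15, 6, 4, 11]
Entering loop: for x in lst:

After execution: total = 41
41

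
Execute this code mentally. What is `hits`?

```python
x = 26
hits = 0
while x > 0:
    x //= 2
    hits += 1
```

Let's trace through this code step by step.

Initialize: x = 26
Initialize: hits = 0
Entering loop: while x > 0:

After execution: hits = 5
5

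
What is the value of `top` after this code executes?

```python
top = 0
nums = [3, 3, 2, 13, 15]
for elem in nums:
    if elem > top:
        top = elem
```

Let's trace through this code step by step.

Initialize: top = 0
Initialize: nums = [3, 3, 2, 13, 15]
Entering loop: for elem in nums:

After execution: top = 15
15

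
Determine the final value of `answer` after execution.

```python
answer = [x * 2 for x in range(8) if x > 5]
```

Let's trace through this code step by step.

Initialize: answer = [x * 2 for x in range(8) if x > 5]

After execution: answer = [12, 14]
[12, 14]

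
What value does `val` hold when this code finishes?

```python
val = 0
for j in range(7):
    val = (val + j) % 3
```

Let's trace through this code step by step.

Initialize: val = 0
Entering loop: for j in range(7):

After execution: val = 0
0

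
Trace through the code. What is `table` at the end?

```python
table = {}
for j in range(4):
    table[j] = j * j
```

Let's trace through this code step by step.

Initialize: table = {}
Entering loop: for j in range(4):

After execution: table = {0: 0, 1: 1, 2: 4, 3: 9}
{0: 0, 1: 1, 2: 4, 3: 9}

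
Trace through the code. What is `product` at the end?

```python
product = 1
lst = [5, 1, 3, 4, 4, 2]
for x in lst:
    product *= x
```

Let's trace through this code step by step.

Initialize: product = 1
Initialize: lst = [5, 1, 3, 4, 4, 2]
Entering loop: for x in lst:

After execution: product = 480
480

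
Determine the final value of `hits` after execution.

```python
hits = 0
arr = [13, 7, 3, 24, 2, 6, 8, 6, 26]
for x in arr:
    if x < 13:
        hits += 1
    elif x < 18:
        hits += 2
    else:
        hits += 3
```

Let's trace through this code step by step.

Initialize: hits = 0
Initialize: arr = [13, 7, 3, 24, 2, 6, 8, 6, 26]
Entering loop: for x in arr:

After execution: hits = 14
14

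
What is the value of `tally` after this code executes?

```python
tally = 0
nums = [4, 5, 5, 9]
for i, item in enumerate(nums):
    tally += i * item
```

Let's trace through this code step by step.

Initialize: tally = 0
Initialize: nums = [4, 5, 5, 9]
Entering loop: for i, item in enumerate(nums):

After execution: tally = 42
42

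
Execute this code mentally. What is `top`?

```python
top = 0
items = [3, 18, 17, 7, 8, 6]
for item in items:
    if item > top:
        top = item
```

Let's trace through this code step by step.

Initialize: top = 0
Initialize: items = [3, 18, 17, 7, 8, 6]
Entering loop: for item in items:

After execution: top = 18
18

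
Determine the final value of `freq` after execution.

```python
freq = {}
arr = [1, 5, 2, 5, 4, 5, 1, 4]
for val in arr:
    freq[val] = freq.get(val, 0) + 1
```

Let's trace through this code step by step.

Initialize: freq = {}
Initialize: arr = [1, 5, 2, 5, 4, 5, 1, 4]
Entering loop: for val in arr:

After execution: freq = {1: 2, 5: 3, 2: 1, 4: 2}
{1: 2, 5: 3, 2: 1, 4: 2}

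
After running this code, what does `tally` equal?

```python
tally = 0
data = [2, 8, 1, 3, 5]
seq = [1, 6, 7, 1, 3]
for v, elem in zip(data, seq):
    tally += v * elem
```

Let's trace through this code step by step.

Initialize: tally = 0
Initialize: data = [2, 8, 1, 3, 5]
Initialize: seq = [1, 6, 7, 1, 3]
Entering loop: for v, elem in zip(data, seq):

After execution: tally = 75
75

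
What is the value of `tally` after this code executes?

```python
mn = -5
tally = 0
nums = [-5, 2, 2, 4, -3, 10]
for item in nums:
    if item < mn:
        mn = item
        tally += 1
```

Let's trace through this code step by step.

Initialize: mn = -5
Initialize: tally = 0
Initialize: nums = [-5, 2, 2, 4, -3, 10]
Entering loop: for item in nums:

After execution: tally = 0
0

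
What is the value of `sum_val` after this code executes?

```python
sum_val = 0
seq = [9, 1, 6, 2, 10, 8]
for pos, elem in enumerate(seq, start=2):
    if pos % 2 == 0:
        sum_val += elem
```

Let's trace through this code step by step.

Initialize: sum_val = 0
Initialize: seq = [9, 1, 6, 2, 10, 8]
Entering loop: for pos, elem in enumerate(seq, start=2):

After execution: sum_val = 25
25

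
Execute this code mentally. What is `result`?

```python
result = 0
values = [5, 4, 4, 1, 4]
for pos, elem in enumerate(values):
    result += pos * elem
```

Let's trace through this code step by step.

Initialize: result = 0
Initialize: values = [5, 4, 4, 1, 4]
Entering loop: for pos, elem in enumerate(values):

After execution: result = 31
31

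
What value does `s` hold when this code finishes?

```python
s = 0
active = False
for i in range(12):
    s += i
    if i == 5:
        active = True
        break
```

Let's trace through this code step by step.

Initialize: s = 0
Initialize: active = False
Entering loop: for i in range(12):

After execution: s = 15
15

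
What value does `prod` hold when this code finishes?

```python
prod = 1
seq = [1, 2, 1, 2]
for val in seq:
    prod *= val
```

Let's trace through this code step by step.

Initialize: prod = 1
Initialize: seq = [1, 2, 1, 2]
Entering loop: for val in seq:

After execution: prod = 4
4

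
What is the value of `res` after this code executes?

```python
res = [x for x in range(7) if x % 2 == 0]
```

Let's trace through this code step by step.

Initialize: res = [x for x in range(7) if x % 2 == 0]

After execution: res = [0, 2, 4, 6]
[0, 2, 4, 6]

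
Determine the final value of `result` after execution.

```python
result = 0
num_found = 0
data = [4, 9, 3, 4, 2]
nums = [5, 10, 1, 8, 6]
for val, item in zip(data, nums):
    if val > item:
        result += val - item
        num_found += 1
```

Let's trace through this code step by step.

Initialize: result = 0
Initialize: num_found = 0
Initialize: data = [4, 9, 3, 4, 2]
Initialize: nums = [5, 10, 1, 8, 6]
Entering loop: for val, item in zip(data, nums):

After execution: result = 2
2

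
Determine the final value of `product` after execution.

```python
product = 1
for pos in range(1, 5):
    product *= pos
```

Let's trace through this code step by step.

Initialize: product = 1
Entering loop: for pos in range(1, 5):

After execution: product = 24
24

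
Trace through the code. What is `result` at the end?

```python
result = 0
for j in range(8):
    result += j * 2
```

Let's trace through this code step by step.

Initialize: result = 0
Entering loop: for j in range(8):

After execution: result = 56
56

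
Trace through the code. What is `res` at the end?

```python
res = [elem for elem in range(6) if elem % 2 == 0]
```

Let's trace through this code step by step.

Initialize: res = [elem for elem in range(6) if elem % 2 == 0]

After execution: res = [0, 2, 4]
[0, 2, 4]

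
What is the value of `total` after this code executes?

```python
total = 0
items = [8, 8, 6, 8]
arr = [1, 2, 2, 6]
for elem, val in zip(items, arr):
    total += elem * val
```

Let's trace through this code step by step.

Initialize: total = 0
Initialize: items = [8, 8, 6, 8]
Initialize: arr = [1, 2, 2, 6]
Entering loop: for elem, val in zip(items, arr):

After execution: total = 84
84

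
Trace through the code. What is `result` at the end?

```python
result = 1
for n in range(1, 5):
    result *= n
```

Let's trace through this code step by step.

Initialize: result = 1
Entering loop: for n in range(1, 5):

After execution: result = 24
24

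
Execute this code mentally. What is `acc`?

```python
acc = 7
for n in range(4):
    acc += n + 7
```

Let's trace through this code step by step.

Initialize: acc = 7
Entering loop: for n in range(4):

After execution: acc = 41
41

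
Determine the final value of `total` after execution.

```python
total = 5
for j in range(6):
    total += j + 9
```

Let's trace through this code step by step.

Initialize: total = 5
Entering loop: for j in range(6):

After execution: total = 74
74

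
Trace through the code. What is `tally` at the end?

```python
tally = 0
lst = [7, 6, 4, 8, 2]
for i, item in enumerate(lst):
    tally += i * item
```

Let's trace through this code step by step.

Initialize: tally = 0
Initialize: lst = [7, 6, 4, 8, 2]
Entering loop: for i, item in enumerate(lst):

After execution: tally = 46
46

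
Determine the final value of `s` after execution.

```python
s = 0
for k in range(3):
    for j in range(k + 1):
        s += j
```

Let's trace through this code step by step.

Initialize: s = 0
Entering loop: for k in range(3):

After execution: s = 4
4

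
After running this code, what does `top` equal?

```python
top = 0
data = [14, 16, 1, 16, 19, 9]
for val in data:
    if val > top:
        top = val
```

Let's trace through this code step by step.

Initialize: top = 0
Initialize: data = [14, 16, 1, 16, 19, 9]
Entering loop: for val in data:

After execution: top = 19
19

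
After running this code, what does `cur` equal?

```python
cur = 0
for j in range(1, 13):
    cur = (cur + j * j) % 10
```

Let's trace through this code step by step.

Initialize: cur = 0
Entering loop: for j in range(1, 13):

After execution: cur = 0
0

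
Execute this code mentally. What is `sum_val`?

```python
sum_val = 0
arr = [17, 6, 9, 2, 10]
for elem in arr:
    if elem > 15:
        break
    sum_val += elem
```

Let's trace through this code step by step.

Initialize: sum_val = 0
Initialize: arr = [17, 6, 9, 2, 10]
Entering loop: for elem in arr:

After execution: sum_val = 0
0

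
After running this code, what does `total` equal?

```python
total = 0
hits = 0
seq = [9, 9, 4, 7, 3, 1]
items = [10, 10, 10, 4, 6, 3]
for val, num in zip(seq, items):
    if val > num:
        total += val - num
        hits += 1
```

Let's trace through this code step by step.

Initialize: total = 0
Initialize: hits = 0
Initialize: seq = [9, 9, 4, 7, 3, 1]
Initialize: items = [10, 10, 10, 4, 6, 3]
Entering loop: for val, num in zip(seq, items):

After execution: total = 3
3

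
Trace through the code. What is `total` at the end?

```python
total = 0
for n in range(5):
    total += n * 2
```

Let's trace through this code step by step.

Initialize: total = 0
Entering loop: for n in range(5):

After execution: total = 20
20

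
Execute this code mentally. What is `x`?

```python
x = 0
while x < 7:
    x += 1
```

Let's trace through this code step by step.

Initialize: x = 0
Entering loop: while x < 7:

After execution: x = 7
7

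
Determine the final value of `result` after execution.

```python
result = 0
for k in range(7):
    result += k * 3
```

Let's trace through this code step by step.

Initialize: result = 0
Entering loop: for k in range(7):

After execution: result = 63
63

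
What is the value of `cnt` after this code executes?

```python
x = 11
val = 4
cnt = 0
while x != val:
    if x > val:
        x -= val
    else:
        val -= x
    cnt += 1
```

Let's trace through this code step by step.

Initialize: x = 11
Initialize: val = 4
Initialize: cnt = 0
Entering loop: while x != val:

After execution: cnt = 5
5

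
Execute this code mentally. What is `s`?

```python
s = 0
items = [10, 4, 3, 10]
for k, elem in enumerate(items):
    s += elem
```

Let's trace through this code step by step.

Initialize: s = 0
Initialize: items = [10, 4, 3, 10]
Entering loop: for k, elem in enumerate(items):

After execution: s = 27
27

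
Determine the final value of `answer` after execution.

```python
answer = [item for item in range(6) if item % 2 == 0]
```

Let's trace through this code step by step.

Initialize: answer = [item for item in range(6) if item % 2 == 0]

After execution: answer = [0, 2, 4]
[0, 2, 4]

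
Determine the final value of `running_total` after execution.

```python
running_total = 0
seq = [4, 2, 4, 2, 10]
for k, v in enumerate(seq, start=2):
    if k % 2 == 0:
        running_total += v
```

Let's trace through this code step by step.

Initialize: running_total = 0
Initialize: seq = [4, 2, 4, 2, 10]
Entering loop: for k, v in enumerate(seq, start=2):

After execution: running_total = 18
18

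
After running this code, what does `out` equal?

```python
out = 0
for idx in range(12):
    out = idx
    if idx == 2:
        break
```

Let's trace through this code step by step.

Initialize: out = 0
Entering loop: for idx in range(12):

After execution: out = 2
2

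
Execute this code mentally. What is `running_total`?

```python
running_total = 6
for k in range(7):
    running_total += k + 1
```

Let's trace through this code step by step.

Initialize: running_total = 6
Entering loop: for k in range(7):

After execution: running_total = 34
34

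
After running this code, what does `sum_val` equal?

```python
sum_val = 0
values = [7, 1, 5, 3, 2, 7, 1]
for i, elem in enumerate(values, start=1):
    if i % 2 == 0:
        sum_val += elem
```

Let's trace through this code step by step.

Initialize: sum_val = 0
Initialize: values = [7, 1, 5, 3, 2, 7, 1]
Entering loop: for i, elem in enumerate(values, start=1):

After execution: sum_val = 11
11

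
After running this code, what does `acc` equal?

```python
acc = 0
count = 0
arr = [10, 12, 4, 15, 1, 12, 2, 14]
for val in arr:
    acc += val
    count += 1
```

Let's trace through this code step by step.

Initialize: acc = 0
Initialize: count = 0
Initialize: arr = [10, 12, 4, 15, 1, 12, 2, 14]
Entering loop: for val in arr:

After execution: acc = 70
70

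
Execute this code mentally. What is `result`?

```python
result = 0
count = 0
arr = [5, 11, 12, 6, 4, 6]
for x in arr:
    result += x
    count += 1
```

Let's trace through this code step by step.

Initialize: result = 0
Initialize: count = 0
Initialize: arr = [5, 11, 12, 6, 4, 6]
Entering loop: for x in arr:

After execution: result = 44
44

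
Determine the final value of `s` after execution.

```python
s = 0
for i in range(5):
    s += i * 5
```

Let's trace through this code step by step.

Initialize: s = 0
Entering loop: for i in range(5):

After execution: s = 50
50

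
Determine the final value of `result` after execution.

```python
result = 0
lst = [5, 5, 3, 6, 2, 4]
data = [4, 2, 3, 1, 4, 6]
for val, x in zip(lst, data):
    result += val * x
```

Let's trace through this code step by step.

Initialize: result = 0
Initialize: lst = [5, 5, 3, 6, 2, 4]
Initialize: data = [4, 2, 3, 1, 4, 6]
Entering loop: for val, x in zip(lst, data):

After execution: result = 77
77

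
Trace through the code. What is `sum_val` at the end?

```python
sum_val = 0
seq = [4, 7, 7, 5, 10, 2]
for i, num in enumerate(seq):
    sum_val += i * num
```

Let's trace through this code step by step.

Initialize: sum_val = 0
Initialize: seq = [4, 7, 7, 5, 10, 2]
Entering loop: for i, num in enumerate(seq):

After execution: sum_val = 86
86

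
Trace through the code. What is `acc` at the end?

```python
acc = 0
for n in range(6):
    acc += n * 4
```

Let's trace through this code step by step.

Initialize: acc = 0
Entering loop: for n in range(6):

After execution: acc = 60
60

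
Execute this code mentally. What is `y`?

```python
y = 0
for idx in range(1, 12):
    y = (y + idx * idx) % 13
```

Let's trace through this code step by step.

Initialize: y = 0
Entering loop: for idx in range(1, 12):

After execution: y = 12
12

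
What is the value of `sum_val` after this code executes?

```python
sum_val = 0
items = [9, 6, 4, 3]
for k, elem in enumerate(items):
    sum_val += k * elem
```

Let's trace through this code step by step.

Initialize: sum_val = 0
Initialize: items = [9, 6, 4, 3]
Entering loop: for k, elem in enumerate(items):

After execution: sum_val = 23
23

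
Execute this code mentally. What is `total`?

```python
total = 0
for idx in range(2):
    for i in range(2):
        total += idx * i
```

Let's trace through this code step by step.

Initialize: total = 0
Entering loop: for idx in range(2):

After execution: total = 1
1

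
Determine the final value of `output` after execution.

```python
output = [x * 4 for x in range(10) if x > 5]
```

Let's trace through this code step by step.

Initialize: output = [x * 4 for x in range(10) if x > 5]

After execution: output = [24, 28, 32, 36]
[24, 28, 32, 36]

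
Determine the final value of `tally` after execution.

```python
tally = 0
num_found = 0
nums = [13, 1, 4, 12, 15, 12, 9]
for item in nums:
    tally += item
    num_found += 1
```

Let's trace through this code step by step.

Initialize: tally = 0
Initialize: num_found = 0
Initialize: nums = [13, 1, 4, 12, 15, 12, 9]
Entering loop: for item in nums:

After execution: tally = 66
66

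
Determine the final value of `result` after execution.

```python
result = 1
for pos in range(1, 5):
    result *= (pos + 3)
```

Let's trace through this code step by step.

Initialize: result = 1
Entering loop: for pos in range(1, 5):

After execution: result = 840
840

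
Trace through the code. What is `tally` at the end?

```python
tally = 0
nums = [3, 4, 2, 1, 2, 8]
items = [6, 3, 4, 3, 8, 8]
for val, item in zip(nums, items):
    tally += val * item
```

Let's trace through this code step by step.

Initialize: tally = 0
Initialize: nums = [3, 4, 2, 1, 2, 8]
Initialize: items = [6, 3, 4, 3, 8, 8]
Entering loop: for val, item in zip(nums, items):

After execution: tally = 121
121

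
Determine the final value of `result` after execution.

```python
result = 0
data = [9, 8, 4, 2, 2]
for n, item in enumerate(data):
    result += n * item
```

Let's trace through this code step by step.

Initialize: result = 0
Initialize: data = [9, 8, 4, 2, 2]
Entering loop: for n, item in enumerate(data):

After execution: result = 30
30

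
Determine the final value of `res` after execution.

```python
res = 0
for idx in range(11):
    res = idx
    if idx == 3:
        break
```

Let's trace through this code step by step.

Initialize: res = 0
Entering loop: for idx in range(11):

After execution: res = 3
3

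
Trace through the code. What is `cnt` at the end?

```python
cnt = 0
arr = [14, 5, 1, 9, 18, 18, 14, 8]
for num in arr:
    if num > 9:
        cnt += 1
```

Let's trace through this code step by step.

Initialize: cnt = 0
Initialize: arr = [14, 5, 1, 9, 18, 18, 14, 8]
Entering loop: for num in arr:

After execution: cnt = 4
4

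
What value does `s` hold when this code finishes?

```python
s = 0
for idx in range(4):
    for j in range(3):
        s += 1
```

Let's trace through this code step by step.

Initialize: s = 0
Entering loop: for idx in range(4):

After execution: s = 12
12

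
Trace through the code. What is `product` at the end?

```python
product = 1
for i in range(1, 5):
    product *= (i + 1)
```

Let's trace through this code step by step.

Initialize: product = 1
Entering loop: for i in range(1, 5):

After execution: product = 120
120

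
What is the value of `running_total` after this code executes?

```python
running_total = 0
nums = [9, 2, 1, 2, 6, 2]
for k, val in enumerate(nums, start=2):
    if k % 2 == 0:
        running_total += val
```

Let's trace through this code step by step.

Initialize: running_total = 0
Initialize: nums = [9, 2, 1, 2, 6, 2]
Entering loop: for k, val in enumerate(nums, start=2):

After execution: running_total = 16
16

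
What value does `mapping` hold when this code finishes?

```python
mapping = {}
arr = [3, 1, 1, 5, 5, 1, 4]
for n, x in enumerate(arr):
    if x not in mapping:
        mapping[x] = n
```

Let's trace through this code step by step.

Initialize: mapping = {}
Initialize: arr = [3, 1, 1, 5, 5, 1, 4]
Entering loop: for n, x in enumerate(arr):

After execution: mapping = {3: 0, 1: 1, 5: 3, 4: 6}
{3: 0, 1: 1, 5: 3, 4: 6}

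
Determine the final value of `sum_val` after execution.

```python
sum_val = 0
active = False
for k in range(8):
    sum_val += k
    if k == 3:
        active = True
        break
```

Let's trace through this code step by step.

Initialize: sum_val = 0
Initialize: active = False
Entering loop: for k in range(8):

After execution: sum_val = 6
6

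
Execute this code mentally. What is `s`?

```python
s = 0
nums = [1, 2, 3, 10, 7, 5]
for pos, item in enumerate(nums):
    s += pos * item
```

Let's trace through this code step by step.

Initialize: s = 0
Initialize: nums = [1, 2, 3, 10, 7, 5]
Entering loop: for pos, item in enumerate(nums):

After execution: s = 91
91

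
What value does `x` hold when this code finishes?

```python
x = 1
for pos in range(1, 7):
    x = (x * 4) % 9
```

Let's trace through this code step by step.

Initialize: x = 1
Entering loop: for pos in range(1, 7):

After execution: x = 1
1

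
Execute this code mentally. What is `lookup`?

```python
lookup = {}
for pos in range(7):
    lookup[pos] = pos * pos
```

Let's trace through this code step by step.

Initialize: lookup = {}
Entering loop: for pos in range(7):

After execution: lookup = {0: 0, 1: 1, 2: 4, 3: 9, 4: 16, 5: 25, 6: 36}
{0: 0, 1: 1, 2: 4, 3: 9, 4: 16, 5: 25, 6: 36}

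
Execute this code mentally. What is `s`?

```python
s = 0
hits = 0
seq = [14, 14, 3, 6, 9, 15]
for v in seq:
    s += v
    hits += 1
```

Let's trace through this code step by step.

Initialize: s = 0
Initialize: hits = 0
Initialize: seq = [14, 14, 3, 6, 9, 15]
Entering loop: for v in seq:

After execution: s = 61
61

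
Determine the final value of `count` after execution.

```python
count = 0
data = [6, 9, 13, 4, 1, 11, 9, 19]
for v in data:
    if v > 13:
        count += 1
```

Let's trace through this code step by step.

Initialize: count = 0
Initialize: data = [6, 9, 13, 4, 1, 11, 9, 19]
Entering loop: for v in data:

After execution: count = 1
1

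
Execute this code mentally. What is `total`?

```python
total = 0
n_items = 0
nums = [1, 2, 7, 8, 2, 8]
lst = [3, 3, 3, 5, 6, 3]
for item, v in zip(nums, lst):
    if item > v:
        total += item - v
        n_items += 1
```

Let's trace through this code step by step.

Initialize: total = 0
Initialize: n_items = 0
Initialize: nums = [1, 2, 7, 8, 2, 8]
Initialize: lst = [3, 3, 3, 5, 6, 3]
Entering loop: for item, v in zip(nums, lst):

After execution: total = 12
12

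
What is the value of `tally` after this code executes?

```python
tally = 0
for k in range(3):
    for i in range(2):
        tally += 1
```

Let's trace through this code step by step.

Initialize: tally = 0
Entering loop: for k in range(3):

After execution: tally = 6
6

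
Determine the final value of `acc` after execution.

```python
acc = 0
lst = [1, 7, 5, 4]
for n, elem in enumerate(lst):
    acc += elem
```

Let's trace through this code step by step.

Initialize: acc = 0
Initialize: lst = [1, 7, 5, 4]
Entering loop: for n, elem in enumerate(lst):

After execution: acc = 17
17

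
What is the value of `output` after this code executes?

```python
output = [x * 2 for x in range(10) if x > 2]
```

Let's trace through this code step by step.

Initialize: output = [x * 2 for x in range(10) if x > 2]

After execution: output = [6, 8, 10, 12, 14, 16, 18]
[6, 8, 10, 12, 14, 16, 18]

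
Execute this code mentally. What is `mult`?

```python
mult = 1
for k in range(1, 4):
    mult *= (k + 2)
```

Let's trace through this code step by step.

Initialize: mult = 1
Entering loop: for k in range(1, 4):

After execution: mult = 60
60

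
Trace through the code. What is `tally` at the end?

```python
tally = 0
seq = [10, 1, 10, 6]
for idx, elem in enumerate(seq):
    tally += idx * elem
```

Let's trace through this code step by step.

Initialize: tally = 0
Initialize: seq = [10, 1, 10, 6]
Entering loop: for idx, elem in enumerate(seq):

After execution: tally = 39
39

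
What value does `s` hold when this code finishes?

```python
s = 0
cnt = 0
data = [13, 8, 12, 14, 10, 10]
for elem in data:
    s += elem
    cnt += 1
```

Let's trace through this code step by step.

Initialize: s = 0
Initialize: cnt = 0
Initialize: data = [13, 8, 12, 14, 10, 10]
Entering loop: for elem in data:

After execution: s = 67
67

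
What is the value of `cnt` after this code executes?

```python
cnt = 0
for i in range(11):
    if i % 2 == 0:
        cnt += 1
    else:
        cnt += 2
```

Let's trace through this code step by step.

Initialize: cnt = 0
Entering loop: for i in range(11):

After execution: cnt = 16
16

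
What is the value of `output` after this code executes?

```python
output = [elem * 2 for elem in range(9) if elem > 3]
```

Let's trace through this code step by step.

Initialize: output = [elem * 2 for elem in range(9) if elem > 3]

After execution: output = [8, 10, 12, 14, 16]
[8, 10, 12, 14, 16]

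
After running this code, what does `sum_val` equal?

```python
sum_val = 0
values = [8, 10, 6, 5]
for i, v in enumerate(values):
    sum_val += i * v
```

Let's trace through this code step by step.

Initialize: sum_val = 0
Initialize: values = [8, 10, 6, 5]
Entering loop: for i, v in enumerate(values):

After execution: sum_val = 37
37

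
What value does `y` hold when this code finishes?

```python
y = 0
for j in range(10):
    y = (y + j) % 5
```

Let's trace through this code step by step.

Initialize: y = 0
Entering loop: for j in range(10):

After execution: y = 0
0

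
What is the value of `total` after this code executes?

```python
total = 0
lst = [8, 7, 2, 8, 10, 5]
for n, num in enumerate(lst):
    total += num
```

Let's trace through this code step by step.

Initialize: total = 0
Initialize: lst = [8, 7, 2, 8, 10, 5]
Entering loop: for n, num in enumerate(lst):

After execution: total = 40
40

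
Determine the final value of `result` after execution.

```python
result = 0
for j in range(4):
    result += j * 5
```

Let's trace through this code step by step.

Initialize: result = 0
Entering loop: for j in range(4):

After execution: result = 30
30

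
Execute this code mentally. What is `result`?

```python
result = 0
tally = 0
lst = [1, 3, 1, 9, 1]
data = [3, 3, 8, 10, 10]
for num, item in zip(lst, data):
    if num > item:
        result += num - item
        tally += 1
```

Let's trace through this code step by step.

Initialize: result = 0
Initialize: tally = 0
Initialize: lst = [1, 3, 1, 9, 1]
Initialize: data = [3, 3, 8, 10, 10]
Entering loop: for num, item in zip(lst, data):

After execution: result = 0
0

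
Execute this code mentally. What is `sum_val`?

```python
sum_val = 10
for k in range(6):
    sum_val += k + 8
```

Let's trace through this code step by step.

Initialize: sum_val = 10
Entering loop: for k in range(6):

After execution: sum_val = 73
73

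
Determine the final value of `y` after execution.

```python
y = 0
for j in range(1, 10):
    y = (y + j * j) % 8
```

Let's trace through this code step by step.

Initialize: y = 0
Entering loop: for j in range(1, 10):

After execution: y = 5
5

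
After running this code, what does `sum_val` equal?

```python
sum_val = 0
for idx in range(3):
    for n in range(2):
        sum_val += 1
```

Let's trace through this code step by step.

Initialize: sum_val = 0
Entering loop: for idx in range(3):

After execution: sum_val = 6
6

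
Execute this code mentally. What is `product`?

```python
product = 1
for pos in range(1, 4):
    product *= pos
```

Let's trace through this code step by step.

Initialize: product = 1
Entering loop: for pos in range(1, 4):

After execution: product = 6
6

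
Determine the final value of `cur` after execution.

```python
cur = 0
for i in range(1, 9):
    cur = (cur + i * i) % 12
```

Let's trace through this code step by step.

Initialize: cur = 0
Entering loop: for i in range(1, 9):

After execution: cur = 0
0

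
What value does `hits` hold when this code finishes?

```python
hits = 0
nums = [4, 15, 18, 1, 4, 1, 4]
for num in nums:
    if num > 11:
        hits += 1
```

Let's trace through this code step by step.

Initialize: hits = 0
Initialize: nums = [4, 15, 18, 1, 4, 1, 4]
Entering loop: for num in nums:

After execution: hits = 2
2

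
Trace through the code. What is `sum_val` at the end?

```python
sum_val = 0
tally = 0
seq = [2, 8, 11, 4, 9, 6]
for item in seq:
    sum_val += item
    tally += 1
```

Let's trace through this code step by step.

Initialize: sum_val = 0
Initialize: tally = 0
Initialize: seq = [2, 8, 11, 4, 9, 6]
Entering loop: for item in seq:

After execution: sum_val = 40
40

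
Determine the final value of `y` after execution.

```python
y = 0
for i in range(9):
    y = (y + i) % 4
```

Let's trace through this code step by step.

Initialize: y = 0
Entering loop: for i in range(9):

After execution: y = 0
0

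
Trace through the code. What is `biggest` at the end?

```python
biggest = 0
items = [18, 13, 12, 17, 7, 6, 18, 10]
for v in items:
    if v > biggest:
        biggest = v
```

Let's trace through this code step by step.

Initialize: biggest = 0
Initialize: items = [18, 13, 12, 17, 7, 6, 18, 10]
Entering loop: for v in items:

After execution: biggest = 18
18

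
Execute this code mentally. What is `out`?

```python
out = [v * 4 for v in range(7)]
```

Let's trace through this code step by step.

Initialize: out = [v * 4 for v in range(7)]

After execution: out = [0, 4, 8, 12, 16, 20, 24]
[0, 4, 8, 12, 16, 20, 24]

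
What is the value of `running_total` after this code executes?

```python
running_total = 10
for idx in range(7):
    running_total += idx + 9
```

Let's trace through this code step by step.

Initialize: running_total = 10
Entering loop: for idx in range(7):

After execution: running_total = 94
94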